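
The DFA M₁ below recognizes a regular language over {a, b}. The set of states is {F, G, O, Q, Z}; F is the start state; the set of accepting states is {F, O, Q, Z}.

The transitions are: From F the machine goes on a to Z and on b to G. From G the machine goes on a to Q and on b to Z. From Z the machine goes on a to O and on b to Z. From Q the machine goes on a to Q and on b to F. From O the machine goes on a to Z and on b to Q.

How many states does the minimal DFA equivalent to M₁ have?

Initial partition by acceptance: {F,O,Q,Z} | {G}.
Refine {F,O,Q,Z} on symbol b: members go to different blocks, giving {O,Q,Z} and {F}.
Split {O,Q,Z} by δ(·,b) → {O,Z} and {Q}.
Split {O,Z} by δ(·,b) → {O} and {Z}.
Stable partition: {O} | {G} | {F} | {Q} | {Z} — 5 equivalence classes.

5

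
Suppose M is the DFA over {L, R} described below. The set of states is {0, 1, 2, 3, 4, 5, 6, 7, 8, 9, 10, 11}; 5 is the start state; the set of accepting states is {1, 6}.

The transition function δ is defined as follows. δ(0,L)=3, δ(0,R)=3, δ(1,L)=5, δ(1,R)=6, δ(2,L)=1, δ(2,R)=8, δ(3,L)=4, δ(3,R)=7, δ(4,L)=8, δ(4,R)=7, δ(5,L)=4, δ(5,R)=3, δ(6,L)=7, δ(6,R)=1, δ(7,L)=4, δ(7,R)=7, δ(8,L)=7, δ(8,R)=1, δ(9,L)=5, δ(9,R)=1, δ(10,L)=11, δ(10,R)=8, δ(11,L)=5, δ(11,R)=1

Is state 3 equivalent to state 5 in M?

Reachable states from the start: {1,3,4,5,6,7,8}. Unreachable: {0,2,9,10,11} — drop them.
Start with accepting vs non-accepting: {1,6} | {3,4,5,7,8}.
On input R, block {3,4,5,7,8} splits into {3,4,5,7} and {8}.
Refine {3,4,5,7} on symbol L: members go to different blocks, giving {3,5,7} and {4}.
The partition is now stable with 4 blocks: {1,6} | {3,5,7} | {8} | {4}.
3 and 5 lie in the same block of the stable partition, so they are equivalent — no string distinguishes them.

Yes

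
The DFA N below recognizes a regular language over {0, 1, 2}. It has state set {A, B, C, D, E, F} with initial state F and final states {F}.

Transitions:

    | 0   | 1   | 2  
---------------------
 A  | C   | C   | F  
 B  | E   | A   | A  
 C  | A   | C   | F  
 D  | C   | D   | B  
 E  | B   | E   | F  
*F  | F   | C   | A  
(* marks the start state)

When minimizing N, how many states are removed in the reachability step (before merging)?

No path from F leads to B, D, E; the other 3 states are all reachable.

3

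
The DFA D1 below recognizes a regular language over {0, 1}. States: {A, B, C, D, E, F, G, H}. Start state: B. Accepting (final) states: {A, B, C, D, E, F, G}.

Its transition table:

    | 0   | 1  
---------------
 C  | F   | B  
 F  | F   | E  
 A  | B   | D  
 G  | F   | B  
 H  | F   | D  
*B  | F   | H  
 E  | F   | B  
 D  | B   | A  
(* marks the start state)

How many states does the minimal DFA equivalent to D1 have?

First remove the unreachable states {C,G}; 6 states remain.
Start with accepting vs non-accepting: {A,B,D,E,F} | {H}.
Split {A,B,D,E,F} by δ(·,1) → {A,D,E,F} and {B}.
On input 0, block {A,D,E,F} splits into {A,D} and {E,F}.
Refine {E,F} on symbol 1: members go to different blocks, giving {E} and {F}.
The partition is now stable with 5 blocks: {A,D} | {H} | {B} | {E} | {F}.

5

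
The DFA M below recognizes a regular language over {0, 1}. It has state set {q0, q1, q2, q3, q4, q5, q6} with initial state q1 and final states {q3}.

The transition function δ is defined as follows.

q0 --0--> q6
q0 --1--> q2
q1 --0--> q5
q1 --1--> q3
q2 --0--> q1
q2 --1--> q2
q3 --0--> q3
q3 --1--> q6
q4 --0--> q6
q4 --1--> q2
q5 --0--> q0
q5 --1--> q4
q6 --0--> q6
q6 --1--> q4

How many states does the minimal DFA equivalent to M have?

Every state is reachable, so we keep all 7.
P0 = {q3} | {q0,q1,q2,q4,q5,q6}.
Split {q0,q1,q2,q4,q5,q6} by δ(·,1) → {q0,q2,q4,q5,q6} and {q1}.
Split {q0,q2,q4,q5,q6} by δ(·,0) → {q0,q4,q5,q6} and {q2}.
Refine {q0,q4,q5,q6} on symbol 1: members go to different blocks, giving {q0,q4} and {q5,q6}.
Split {q5,q6} by δ(·,0) → {q5} and {q6}.
No further refinement is possible. Final partition (6 blocks): {q3} | {q0,q4} | {q1} | {q2} | {q5} | {q6}.

6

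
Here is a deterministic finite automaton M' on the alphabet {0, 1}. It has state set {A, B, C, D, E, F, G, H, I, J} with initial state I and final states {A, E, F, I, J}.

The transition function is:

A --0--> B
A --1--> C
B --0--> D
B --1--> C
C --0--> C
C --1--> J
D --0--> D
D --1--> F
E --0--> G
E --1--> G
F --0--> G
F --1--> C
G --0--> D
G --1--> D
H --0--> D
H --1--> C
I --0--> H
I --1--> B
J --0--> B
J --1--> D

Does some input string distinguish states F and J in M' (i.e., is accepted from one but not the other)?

First remove the unreachable states {A,E}; 8 states remain.
P0 = {F,I,J} | {B,C,D,G,H}.
Refine {B,C,D,G,H} on symbol 1: members go to different blocks, giving {B,G,H} and {C,D}.
Split {F,I,J} by δ(·,1) → {F,J} and {I}.
The partition is now stable with 4 blocks: {F,J} | {B,G,H} | {C,D} | {I}.
F and J lie in the same block of the stable partition, so they are equivalent — no string distinguishes them.

No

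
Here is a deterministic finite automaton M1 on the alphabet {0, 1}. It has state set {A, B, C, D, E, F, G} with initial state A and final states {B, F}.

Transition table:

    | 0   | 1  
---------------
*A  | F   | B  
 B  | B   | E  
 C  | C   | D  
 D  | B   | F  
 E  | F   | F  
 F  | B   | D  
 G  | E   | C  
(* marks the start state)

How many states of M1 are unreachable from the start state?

2

BFS from A reaches {A, B, D, E, F}; the 2 state(s) C, G are never visited.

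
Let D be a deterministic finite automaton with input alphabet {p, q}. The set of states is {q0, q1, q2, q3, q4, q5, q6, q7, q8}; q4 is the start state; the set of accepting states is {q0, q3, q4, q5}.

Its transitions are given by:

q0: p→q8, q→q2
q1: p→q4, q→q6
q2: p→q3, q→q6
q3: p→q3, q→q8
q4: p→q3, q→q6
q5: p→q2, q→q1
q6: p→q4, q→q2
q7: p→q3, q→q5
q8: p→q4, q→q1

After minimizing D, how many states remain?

2

Reachable states from the start: {q1,q2,q3,q4,q6,q8}. Unreachable: {q0,q5,q7} — drop them.
P0 = {q3,q4} | {q1,q2,q6,q8}.
Stable partition: {q3,q4} | {q1,q2,q6,q8} — 2 equivalence classes.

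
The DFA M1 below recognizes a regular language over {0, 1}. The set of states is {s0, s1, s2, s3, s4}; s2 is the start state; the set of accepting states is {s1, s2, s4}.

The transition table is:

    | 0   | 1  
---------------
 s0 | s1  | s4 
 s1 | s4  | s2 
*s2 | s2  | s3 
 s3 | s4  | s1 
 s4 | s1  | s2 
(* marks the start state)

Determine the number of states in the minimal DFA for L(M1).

3

Reachable states from the start: {s1,s2,s3,s4}. Unreachable: {s0} — drop them.
Initial partition by acceptance: {s1,s2,s4} | {s3}.
On input 1, block {s1,s2,s4} splits into {s1,s4} and {s2}.
The partition is now stable with 3 blocks: {s1,s4} | {s3} | {s2}.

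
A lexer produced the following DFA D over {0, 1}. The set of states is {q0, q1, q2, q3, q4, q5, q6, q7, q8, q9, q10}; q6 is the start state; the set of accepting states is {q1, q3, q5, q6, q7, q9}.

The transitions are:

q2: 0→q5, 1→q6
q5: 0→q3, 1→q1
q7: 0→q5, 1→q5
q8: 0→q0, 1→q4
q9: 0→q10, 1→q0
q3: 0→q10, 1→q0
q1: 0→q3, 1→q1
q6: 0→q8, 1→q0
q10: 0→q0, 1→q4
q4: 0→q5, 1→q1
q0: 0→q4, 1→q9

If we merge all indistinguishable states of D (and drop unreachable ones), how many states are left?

Reachable states from the start: {q0,q1,q3,q4,q5,q6,q8,q9,q10}. Unreachable: {q2,q7} — drop them.
Start with accepting vs non-accepting: {q1,q3,q5,q6,q9} | {q0,q4,q8,q10}.
Refine {q1,q3,q5,q6,q9} on symbol 0: members go to different blocks, giving {q3,q6,q9} and {q1,q5}.
Split {q0,q4,q8,q10} by δ(·,0) → {q0,q8,q10} and {q4}.
Split {q0,q8,q10} by δ(·,0) → {q8,q10} and {q0}.
The partition is now stable with 5 blocks: {q3,q6,q9} | {q8,q10} | {q1,q5} | {q4} | {q0}.

5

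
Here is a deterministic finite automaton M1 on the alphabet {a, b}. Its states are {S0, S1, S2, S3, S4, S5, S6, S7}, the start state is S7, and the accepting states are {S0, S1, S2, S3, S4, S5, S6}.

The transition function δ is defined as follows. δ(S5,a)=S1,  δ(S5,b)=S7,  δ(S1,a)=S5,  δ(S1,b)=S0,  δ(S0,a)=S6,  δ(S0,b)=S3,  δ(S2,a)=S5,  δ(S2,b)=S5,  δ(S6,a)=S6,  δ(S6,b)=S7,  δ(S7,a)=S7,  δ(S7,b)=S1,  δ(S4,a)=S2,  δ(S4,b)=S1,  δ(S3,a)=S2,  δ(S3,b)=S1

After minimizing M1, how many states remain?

7

States {S4} cannot be reached from the start state, so discard them.
P0 = {S0,S1,S2,S3,S5,S6} | {S7}.
Refine {S0,S1,S2,S3,S5,S6} on symbol b: members go to different blocks, giving {S0,S1,S2,S3} and {S5,S6}.
Refine {S0,S1,S2,S3} on symbol a: members go to different blocks, giving {S0,S1,S2} and {S3}.
Split {S0,S1,S2} by δ(·,b) → {S0} and {S1} and {S2}.
Refine {S5,S6} on symbol a: members go to different blocks, giving {S5} and {S6}.
The partition is now stable with 7 blocks: {S0} | {S7} | {S5} | {S3} | {S1} | {S2} | {S6}.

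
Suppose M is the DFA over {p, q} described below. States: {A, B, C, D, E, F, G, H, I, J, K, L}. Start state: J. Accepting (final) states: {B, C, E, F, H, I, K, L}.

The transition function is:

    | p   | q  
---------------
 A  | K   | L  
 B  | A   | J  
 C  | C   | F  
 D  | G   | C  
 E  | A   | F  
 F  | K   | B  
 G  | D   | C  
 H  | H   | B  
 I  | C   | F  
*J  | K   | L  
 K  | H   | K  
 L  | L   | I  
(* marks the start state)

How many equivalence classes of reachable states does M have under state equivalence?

States {D,E,G} cannot be reached from the start state, so discard them.
P0 = {B,C,F,H,I,K,L} | {A,J}.
Split {B,C,F,H,I,K,L} by δ(·,p) → {C,F,H,I,K,L} and {B}.
Refine {C,F,H,I,K,L} on symbol q: members go to different blocks, giving {C,I,K,L} and {F,H}.
On input p, block {C,I,K,L} splits into {C,I,L} and {K}.
On input q, block {C,I,L} splits into {C,I} and {L}.
Split {F,H} by δ(·,p) → {F} and {H}.
No further refinement is possible. Final partition (7 blocks): {C,I} | {A,J} | {B} | {F} | {K} | {L} | {H}.

7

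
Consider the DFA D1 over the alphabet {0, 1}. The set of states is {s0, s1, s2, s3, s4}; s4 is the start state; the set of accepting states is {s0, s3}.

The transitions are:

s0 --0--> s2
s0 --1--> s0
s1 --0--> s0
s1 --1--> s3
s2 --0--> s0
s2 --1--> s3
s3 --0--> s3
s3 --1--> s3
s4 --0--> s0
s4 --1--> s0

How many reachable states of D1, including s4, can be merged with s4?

States {s1} cannot be reached from the start state, so discard them.
Start with accepting vs non-accepting: {s0,s3} | {s2,s4}.
Split {s0,s3} by δ(·,0) → {s0} and {s3}.
Refine {s2,s4} on symbol 1: members go to different blocks, giving {s2} and {s4}.
No further refinement is possible. Final partition (4 blocks): {s0} | {s2} | {s3} | {s4}.
The equivalence class containing s4 is {s4}, of size 1.

1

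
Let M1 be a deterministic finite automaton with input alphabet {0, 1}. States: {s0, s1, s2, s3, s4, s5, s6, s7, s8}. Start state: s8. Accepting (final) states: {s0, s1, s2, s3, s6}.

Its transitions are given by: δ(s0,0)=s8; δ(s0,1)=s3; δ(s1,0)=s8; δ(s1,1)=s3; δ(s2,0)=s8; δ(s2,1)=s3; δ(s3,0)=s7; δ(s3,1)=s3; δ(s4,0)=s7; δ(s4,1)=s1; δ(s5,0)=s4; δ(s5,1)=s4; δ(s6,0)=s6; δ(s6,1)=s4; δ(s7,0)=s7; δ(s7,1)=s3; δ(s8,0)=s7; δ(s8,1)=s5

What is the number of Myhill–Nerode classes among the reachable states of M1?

States {s0,s2,s6} cannot be reached from the start state, so discard them.
Initial partition by acceptance: {s1,s3} | {s4,s5,s7,s8}.
Refine {s4,s5,s7,s8} on symbol 1: members go to different blocks, giving {s4,s7} and {s5,s8}.
Split {s1,s3} by δ(·,0) → {s1} and {s3}.
Split {s4,s7} by δ(·,1) → {s4} and {s7}.
Refine {s5,s8} on symbol 0: members go to different blocks, giving {s5} and {s8}.
The partition is now stable with 6 blocks: {s1} | {s4} | {s5} | {s3} | {s7} | {s8}.

6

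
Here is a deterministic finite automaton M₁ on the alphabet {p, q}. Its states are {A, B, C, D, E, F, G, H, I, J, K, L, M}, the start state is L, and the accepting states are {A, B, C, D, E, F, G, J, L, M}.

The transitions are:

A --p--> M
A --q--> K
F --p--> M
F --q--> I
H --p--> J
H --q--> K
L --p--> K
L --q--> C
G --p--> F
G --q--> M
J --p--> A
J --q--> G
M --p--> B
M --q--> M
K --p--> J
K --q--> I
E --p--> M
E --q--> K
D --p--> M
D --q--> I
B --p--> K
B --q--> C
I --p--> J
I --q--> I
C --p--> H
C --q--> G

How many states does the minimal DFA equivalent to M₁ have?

First remove the unreachable states {D,E}; 11 states remain.
Start with accepting vs non-accepting: {A,B,C,F,G,J,L,M} | {H,I,K}.
Refine {A,B,C,F,G,J,L,M} on symbol p: members go to different blocks, giving {A,F,G,J,M} and {B,C,L}.
On input p, block {A,F,G,J,M} splits into {A,F,G,J} and {M}.
Split {A,F,G,J} by δ(·,p) → {A,F} and {G,J}.
Refine {B,C,L} on symbol q: members go to different blocks, giving {B,L} and {C}.
Refine {G,J} on symbol q: members go to different blocks, giving {G} and {J}.
No further refinement is possible. Final partition (7 blocks): {A,F} | {H,I,K} | {B,L} | {M} | {G} | {C} | {J}.

7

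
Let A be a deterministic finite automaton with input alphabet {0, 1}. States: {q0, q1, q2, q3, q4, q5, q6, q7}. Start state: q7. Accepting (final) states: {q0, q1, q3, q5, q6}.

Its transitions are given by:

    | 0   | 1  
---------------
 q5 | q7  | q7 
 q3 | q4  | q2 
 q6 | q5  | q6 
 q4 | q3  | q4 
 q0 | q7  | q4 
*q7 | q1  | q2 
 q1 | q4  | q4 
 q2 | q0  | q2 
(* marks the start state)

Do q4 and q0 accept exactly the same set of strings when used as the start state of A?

No

First remove the unreachable states {q5,q6}; 6 states remain.
Initial partition by acceptance: {q0,q1,q3} | {q2,q4,q7}.
Stable partition: {q0,q1,q3} | {q2,q4,q7} — 2 equivalence classes.
q4 and q0 end up in different blocks, so they are distinguishable. For instance, the string 'ε' is accepted from only q0.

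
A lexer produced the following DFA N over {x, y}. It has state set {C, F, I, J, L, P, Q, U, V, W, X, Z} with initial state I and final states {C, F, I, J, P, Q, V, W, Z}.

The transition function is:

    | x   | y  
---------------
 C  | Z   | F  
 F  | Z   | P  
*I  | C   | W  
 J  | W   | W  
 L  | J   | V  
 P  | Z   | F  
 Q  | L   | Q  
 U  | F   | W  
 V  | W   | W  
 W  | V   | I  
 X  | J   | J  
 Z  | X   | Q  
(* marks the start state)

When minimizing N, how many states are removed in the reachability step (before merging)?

BFS from I reaches {C, F, I, J, L, P, Q, V, W, X, Z}; the 1 state(s) U are never visited.

1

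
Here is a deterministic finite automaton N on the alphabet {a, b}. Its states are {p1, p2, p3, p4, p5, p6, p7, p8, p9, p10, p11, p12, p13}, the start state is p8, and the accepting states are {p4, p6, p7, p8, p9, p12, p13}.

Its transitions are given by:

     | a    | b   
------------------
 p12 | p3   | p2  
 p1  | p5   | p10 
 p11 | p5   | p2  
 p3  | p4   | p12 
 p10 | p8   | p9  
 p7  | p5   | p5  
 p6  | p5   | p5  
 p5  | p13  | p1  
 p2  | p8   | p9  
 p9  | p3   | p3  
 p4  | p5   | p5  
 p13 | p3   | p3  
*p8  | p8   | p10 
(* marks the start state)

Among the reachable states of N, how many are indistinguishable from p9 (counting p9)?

Reachable states from the start: {p1,p2,p3,p4,p5,p8,p9,p10,p12,p13}. Unreachable: {p6,p7,p11} — drop them.
Start with accepting vs non-accepting: {p4,p8,p9,p12,p13} | {p1,p2,p3,p5,p10}.
Split {p4,p8,p9,p12,p13} by δ(·,a) → {p4,p9,p12,p13} and {p8}.
Split {p1,p2,p3,p5,p10} by δ(·,a) → {p2,p10} and {p3,p5} and {p1}.
Refine {p4,p9,p12,p13} on symbol b: members go to different blocks, giving {p4,p9,p13} and {p12}.
Refine {p3,p5} on symbol b: members go to different blocks, giving {p3} and {p5}.
On input a, block {p4,p9,p13} splits into {p9,p13} and {p4}.
The partition is now stable with 8 blocks: {p9,p13} | {p2,p10} | {p8} | {p3} | {p1} | {p12} | {p5} | {p4}.
State p9 belongs to the block {p9,p13}, which has 2 states.

2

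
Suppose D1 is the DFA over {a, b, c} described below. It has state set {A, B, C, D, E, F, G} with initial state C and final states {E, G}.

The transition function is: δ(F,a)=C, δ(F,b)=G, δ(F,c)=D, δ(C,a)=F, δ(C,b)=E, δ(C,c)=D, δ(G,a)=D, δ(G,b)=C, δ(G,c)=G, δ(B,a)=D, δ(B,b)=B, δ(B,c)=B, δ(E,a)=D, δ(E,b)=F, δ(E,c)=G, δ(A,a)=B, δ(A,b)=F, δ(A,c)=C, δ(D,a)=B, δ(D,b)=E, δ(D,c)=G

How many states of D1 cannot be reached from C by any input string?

BFS from C reaches {B, C, D, E, F, G}; the 1 state(s) A are never visited.

1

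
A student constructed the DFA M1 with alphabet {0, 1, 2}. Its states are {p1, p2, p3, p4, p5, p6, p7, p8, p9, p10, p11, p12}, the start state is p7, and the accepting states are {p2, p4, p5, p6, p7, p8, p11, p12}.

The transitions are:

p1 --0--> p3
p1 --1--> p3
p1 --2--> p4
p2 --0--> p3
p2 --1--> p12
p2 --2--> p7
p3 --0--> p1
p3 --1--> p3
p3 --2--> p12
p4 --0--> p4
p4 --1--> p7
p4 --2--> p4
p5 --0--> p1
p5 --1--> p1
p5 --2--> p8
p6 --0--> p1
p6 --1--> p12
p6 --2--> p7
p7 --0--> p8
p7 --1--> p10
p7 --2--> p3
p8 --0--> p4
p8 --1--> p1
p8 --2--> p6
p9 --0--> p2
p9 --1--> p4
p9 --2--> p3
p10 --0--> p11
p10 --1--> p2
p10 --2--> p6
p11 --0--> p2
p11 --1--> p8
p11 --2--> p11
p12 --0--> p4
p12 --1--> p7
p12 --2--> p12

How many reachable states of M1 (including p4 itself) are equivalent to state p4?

First remove the unreachable states {p5,p9}; 10 states remain.
Start with accepting vs non-accepting: {p2,p4,p6,p7,p8,p11,p12} | {p1,p3,p10}.
Split {p2,p4,p6,p7,p8,p11,p12} by δ(·,0) → {p4,p7,p8,p11,p12} and {p2,p6}.
Split {p4,p7,p8,p11,p12} by δ(·,0) → {p4,p7,p8,p12} and {p11}.
Split {p4,p7,p8,p12} by δ(·,1) → {p4,p12} and {p7,p8}.
Split {p1,p3,p10} by δ(·,0) → {p1,p3} and {p10}.
Refine {p7,p8} on symbol 0: members go to different blocks, giving {p7} and {p8}.
The partition is now stable with 7 blocks: {p4,p12} | {p1,p3} | {p2,p6} | {p11} | {p7} | {p10} | {p8}.
State p4 belongs to the block {p4,p12}, which has 2 states.

2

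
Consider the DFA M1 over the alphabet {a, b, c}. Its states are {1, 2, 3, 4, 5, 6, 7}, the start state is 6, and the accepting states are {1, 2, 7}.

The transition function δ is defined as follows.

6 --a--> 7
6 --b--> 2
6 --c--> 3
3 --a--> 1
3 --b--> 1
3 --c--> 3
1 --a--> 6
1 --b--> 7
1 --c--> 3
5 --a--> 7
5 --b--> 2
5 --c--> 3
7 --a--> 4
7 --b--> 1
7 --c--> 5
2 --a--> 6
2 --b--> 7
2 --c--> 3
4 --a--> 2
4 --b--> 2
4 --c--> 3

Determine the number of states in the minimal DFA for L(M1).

2

Start with accepting vs non-accepting: {1,2,7} | {3,4,5,6}.
The partition is now stable with 2 blocks: {1,2,7} | {3,4,5,6}.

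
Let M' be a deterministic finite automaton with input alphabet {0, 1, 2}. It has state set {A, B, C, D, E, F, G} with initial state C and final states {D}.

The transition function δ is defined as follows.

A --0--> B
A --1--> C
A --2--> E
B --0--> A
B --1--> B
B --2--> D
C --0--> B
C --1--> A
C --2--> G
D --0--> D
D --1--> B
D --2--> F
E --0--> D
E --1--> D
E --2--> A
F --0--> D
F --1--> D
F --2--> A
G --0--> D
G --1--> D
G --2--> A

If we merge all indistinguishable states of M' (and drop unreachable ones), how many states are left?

4

Initial partition by acceptance: {D} | {A,B,C,E,F,G}.
On input 0, block {A,B,C,E,F,G} splits into {A,B,C} and {E,F,G}.
Split {A,B,C} by δ(·,2) → {A,C} and {B}.
No further refinement is possible. Final partition (4 blocks): {D} | {A,C} | {E,F,G} | {B}.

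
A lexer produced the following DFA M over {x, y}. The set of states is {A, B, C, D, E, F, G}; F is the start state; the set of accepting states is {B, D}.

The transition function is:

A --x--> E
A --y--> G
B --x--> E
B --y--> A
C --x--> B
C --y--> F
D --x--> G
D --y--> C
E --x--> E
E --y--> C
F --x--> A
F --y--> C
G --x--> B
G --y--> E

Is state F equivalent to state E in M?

First remove the unreachable states {D}; 6 states remain.
Start with accepting vs non-accepting: {B} | {A,C,E,F,G}.
On input x, block {A,C,E,F,G} splits into {A,E,F} and {C,G}.
No further refinement is possible. Final partition (3 blocks): {B} | {A,E,F} | {C,G}.
F and E lie in the same block of the stable partition, so they are equivalent — no string distinguishes them.

Yes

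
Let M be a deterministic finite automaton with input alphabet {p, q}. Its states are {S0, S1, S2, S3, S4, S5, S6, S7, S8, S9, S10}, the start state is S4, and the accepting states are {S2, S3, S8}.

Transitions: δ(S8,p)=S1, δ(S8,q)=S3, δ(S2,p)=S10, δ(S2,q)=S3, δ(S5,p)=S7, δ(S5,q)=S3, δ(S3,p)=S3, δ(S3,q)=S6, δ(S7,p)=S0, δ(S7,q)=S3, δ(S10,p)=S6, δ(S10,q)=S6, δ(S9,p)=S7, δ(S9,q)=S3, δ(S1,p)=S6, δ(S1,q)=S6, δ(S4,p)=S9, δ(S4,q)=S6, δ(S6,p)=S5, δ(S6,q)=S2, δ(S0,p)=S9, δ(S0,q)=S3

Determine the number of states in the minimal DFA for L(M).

6

Reachable states from the start: {S0,S2,S3,S4,S5,S6,S7,S9,S10}. Unreachable: {S1,S8} — drop them.
Start with accepting vs non-accepting: {S2,S3} | {S0,S4,S5,S6,S7,S9,S10}.
On input p, block {S2,S3} splits into {S2} and {S3}.
On input q, block {S0,S4,S5,S6,S7,S9,S10} splits into {S0,S5,S7,S9} and {S4,S10} and {S6}.
Split {S4,S10} by δ(·,p) → {S4} and {S10}.
No further refinement is possible. Final partition (6 blocks): {S2} | {S0,S5,S7,S9} | {S3} | {S4} | {S6} | {S10}.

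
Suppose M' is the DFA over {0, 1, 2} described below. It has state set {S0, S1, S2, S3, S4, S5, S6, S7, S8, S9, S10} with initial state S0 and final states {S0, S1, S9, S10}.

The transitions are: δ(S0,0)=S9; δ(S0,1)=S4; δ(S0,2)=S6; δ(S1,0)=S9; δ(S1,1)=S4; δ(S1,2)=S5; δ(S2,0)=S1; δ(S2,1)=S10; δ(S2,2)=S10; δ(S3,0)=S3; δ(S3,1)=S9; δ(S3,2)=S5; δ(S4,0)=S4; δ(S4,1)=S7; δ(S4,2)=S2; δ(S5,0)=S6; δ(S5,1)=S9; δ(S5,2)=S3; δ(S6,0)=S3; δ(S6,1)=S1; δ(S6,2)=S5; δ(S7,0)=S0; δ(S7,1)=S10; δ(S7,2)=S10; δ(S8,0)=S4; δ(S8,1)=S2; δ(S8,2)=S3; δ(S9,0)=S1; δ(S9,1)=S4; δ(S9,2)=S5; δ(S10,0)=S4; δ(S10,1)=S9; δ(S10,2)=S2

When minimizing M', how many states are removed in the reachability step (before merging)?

Starting at S0 and following transitions, the reachable set is {S0, S1, S2, S3, S4, S5, S6, S7, S9, S10}. That leaves S8 unreachable — 1 in total.

1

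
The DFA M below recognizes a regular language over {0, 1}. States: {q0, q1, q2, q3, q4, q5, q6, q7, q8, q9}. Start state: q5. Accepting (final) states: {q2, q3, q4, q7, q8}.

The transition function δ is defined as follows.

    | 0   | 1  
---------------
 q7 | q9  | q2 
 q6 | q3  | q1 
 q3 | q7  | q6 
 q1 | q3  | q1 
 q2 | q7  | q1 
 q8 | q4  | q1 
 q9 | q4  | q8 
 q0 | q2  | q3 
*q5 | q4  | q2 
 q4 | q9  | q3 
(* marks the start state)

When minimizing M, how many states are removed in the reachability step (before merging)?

1

Starting at q5 and following transitions, the reachable set is {q1, q2, q3, q4, q5, q6, q7, q8, q9}. That leaves q0 unreachable — 1 in total.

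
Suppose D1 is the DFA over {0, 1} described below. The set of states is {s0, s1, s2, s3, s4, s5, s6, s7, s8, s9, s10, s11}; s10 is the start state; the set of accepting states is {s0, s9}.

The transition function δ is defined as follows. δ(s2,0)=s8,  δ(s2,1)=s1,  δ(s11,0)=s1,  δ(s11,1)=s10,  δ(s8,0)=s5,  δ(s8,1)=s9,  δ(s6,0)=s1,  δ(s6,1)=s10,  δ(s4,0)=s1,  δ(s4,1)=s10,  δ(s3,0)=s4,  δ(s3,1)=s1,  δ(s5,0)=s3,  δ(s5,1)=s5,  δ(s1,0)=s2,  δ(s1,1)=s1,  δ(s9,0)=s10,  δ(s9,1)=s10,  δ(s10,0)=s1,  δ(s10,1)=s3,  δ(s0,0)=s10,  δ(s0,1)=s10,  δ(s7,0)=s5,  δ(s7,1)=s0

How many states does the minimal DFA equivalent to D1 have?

8

States {s0,s6,s7,s11} cannot be reached from the start state, so discard them.
Initial partition by acceptance: {s9} | {s1,s2,s3,s4,s5,s8,s10}.
Split {s1,s2,s3,s4,s5,s8,s10} by δ(·,1) → {s1,s2,s3,s4,s5,s10} and {s8}.
Refine {s1,s2,s3,s4,s5,s10} on symbol 0: members go to different blocks, giving {s1,s3,s4,s5,s10} and {s2}.
Split {s1,s3,s4,s5,s10} by δ(·,0) → {s3,s4,s5,s10} and {s1}.
Refine {s3,s4,s5,s10} on symbol 0: members go to different blocks, giving {s3,s5} and {s4,s10}.
Split {s3,s5} by δ(·,0) → {s3} and {s5}.
On input 1, block {s4,s10} splits into {s4} and {s10}.
No further refinement is possible. Final partition (8 blocks): {s9} | {s3} | {s8} | {s2} | {s1} | {s4} | {s5} | {s10}.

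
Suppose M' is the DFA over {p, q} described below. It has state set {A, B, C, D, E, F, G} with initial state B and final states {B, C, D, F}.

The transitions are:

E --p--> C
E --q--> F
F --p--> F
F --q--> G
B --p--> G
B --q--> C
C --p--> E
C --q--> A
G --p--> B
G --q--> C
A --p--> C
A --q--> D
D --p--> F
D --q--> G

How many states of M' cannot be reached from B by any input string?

Exploring from B, all states are eventually visited, so none are unreachable.

0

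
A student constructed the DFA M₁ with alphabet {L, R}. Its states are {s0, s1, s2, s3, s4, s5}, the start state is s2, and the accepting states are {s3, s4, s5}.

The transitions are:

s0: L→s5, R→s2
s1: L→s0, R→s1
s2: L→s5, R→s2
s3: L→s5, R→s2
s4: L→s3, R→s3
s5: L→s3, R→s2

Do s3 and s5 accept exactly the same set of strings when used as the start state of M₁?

Yes

First remove the unreachable states {s0,s1,s4}; 3 states remain.
Start with accepting vs non-accepting: {s3,s5} | {s2}.
No further refinement is possible. Final partition (2 blocks): {s3,s5} | {s2}.
s3 and s5 lie in the same block of the stable partition, so they are equivalent — no string distinguishes them.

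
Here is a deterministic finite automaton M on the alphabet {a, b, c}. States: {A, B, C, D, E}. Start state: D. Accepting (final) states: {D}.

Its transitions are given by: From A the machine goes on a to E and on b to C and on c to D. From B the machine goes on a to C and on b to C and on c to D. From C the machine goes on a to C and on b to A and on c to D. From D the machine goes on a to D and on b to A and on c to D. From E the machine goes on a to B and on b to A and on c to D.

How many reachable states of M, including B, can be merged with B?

Every state is reachable, so we keep all 5.
Initial partition by acceptance: {D} | {A,B,C,E}.
The partition is now stable with 2 blocks: {D} | {A,B,C,E}.
The equivalence class containing B is {A,B,C,E}, of size 4.

4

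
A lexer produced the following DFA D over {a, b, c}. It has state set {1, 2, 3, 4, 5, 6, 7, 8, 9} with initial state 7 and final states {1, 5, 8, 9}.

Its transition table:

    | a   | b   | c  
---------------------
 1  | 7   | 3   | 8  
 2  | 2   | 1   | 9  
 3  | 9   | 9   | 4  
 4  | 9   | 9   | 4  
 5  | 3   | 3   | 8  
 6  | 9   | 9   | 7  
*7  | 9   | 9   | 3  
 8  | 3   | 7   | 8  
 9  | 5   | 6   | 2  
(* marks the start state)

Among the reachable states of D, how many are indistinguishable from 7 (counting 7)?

All states are reachable from the start state.
Start with accepting vs non-accepting: {1,5,8,9} | {2,3,4,6,7}.
On input a, block {1,5,8,9} splits into {1,5,8} and {9}.
Refine {2,3,4,6,7} on symbol a: members go to different blocks, giving {3,4,6,7} and {2}.
The partition is now stable with 4 blocks: {1,5,8} | {3,4,6,7} | {9} | {2}.
The equivalence class containing 7 is {3,4,6,7}, of size 4.

4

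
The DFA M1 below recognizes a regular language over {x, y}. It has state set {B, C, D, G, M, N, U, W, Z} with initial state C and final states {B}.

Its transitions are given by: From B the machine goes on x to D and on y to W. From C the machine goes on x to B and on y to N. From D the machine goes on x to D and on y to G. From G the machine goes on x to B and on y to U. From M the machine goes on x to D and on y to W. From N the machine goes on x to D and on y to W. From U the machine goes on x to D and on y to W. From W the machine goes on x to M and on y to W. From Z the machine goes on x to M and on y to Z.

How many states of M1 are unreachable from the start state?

1

Starting at C and following transitions, the reachable set is {B, C, D, G, M, N, U, W}. That leaves Z unreachable — 1 in total.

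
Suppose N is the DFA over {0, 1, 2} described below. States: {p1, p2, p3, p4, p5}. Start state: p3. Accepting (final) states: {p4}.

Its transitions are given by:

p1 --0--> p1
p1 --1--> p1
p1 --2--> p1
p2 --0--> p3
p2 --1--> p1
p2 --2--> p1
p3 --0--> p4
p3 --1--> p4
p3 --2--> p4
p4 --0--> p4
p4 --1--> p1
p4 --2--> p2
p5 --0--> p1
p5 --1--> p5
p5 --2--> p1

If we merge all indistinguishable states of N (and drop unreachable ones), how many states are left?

States {p5} cannot be reached from the start state, so discard them.
P0 = {p4} | {p1,p2,p3}.
Split {p1,p2,p3} by δ(·,0) → {p1,p2} and {p3}.
Refine {p1,p2} on symbol 0: members go to different blocks, giving {p1} and {p2}.
The partition is now stable with 4 blocks: {p4} | {p1} | {p3} | {p2}.

4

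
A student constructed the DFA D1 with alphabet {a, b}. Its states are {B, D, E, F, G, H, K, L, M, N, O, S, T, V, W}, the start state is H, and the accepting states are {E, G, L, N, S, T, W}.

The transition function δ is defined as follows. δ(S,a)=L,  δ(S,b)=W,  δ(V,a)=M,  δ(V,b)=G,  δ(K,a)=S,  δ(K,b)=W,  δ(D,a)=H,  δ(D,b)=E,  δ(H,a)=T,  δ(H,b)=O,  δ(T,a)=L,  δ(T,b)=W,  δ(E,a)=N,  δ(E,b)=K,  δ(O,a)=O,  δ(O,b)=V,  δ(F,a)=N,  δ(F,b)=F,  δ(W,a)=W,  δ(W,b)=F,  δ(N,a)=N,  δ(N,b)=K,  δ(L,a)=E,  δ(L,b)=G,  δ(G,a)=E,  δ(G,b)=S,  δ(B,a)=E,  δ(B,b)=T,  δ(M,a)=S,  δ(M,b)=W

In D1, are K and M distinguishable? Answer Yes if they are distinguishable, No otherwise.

No

First remove the unreachable states {B,D}; 13 states remain.
P0 = {E,G,L,N,S,T,W} | {F,H,K,M,O,V}.
Split {E,G,L,N,S,T,W} by δ(·,b) → {G,L,S,T} and {E,N,W}.
Split {G,L,S,T} by δ(·,a) → {G,L} and {S,T}.
On input b, block {G,L} splits into {G} and {L}.
Refine {F,H,K,M,O,V} on symbol a: members go to different blocks, giving {H,K,M} and {O,V} and {F}.
Refine {H,K,M} on symbol b: members go to different blocks, giving {K,M} and {H}.
Refine {E,N,W} on symbol b: members go to different blocks, giving {E,N} and {W}.
On input a, block {O,V} splits into {V} and {O}.
Stable partition: {G} | {K,M} | {E,N} | {S,T} | {L} | {V} | {F} | {H} | {W} | {O} — 10 equivalence classes.
K and M lie in the same block of the stable partition, so they are equivalent — no string distinguishes them.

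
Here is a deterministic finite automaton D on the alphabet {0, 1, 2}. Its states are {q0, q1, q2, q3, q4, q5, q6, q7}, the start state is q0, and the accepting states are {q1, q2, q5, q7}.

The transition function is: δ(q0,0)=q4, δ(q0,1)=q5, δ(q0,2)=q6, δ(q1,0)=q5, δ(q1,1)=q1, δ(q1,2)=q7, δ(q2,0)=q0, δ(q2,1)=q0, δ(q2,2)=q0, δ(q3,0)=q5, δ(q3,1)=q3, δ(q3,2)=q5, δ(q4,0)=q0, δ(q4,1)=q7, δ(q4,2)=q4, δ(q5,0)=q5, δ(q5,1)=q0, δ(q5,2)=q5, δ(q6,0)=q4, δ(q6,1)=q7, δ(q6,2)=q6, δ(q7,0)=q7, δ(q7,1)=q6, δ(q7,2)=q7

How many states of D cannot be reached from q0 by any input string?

3

Starting at q0 and following transitions, the reachable set is {q0, q4, q5, q6, q7}. That leaves q1, q2, q3 unreachable — 3 in total.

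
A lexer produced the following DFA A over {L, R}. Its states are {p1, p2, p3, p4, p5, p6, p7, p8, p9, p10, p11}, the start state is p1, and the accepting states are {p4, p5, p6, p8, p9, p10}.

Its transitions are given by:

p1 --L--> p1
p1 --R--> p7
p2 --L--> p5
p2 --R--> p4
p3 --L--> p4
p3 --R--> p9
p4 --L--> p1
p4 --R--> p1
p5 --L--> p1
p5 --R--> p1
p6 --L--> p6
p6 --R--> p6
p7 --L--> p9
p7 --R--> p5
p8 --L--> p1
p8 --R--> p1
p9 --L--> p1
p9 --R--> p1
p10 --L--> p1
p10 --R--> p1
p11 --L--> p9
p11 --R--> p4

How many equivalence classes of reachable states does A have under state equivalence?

Reachable states from the start: {p1,p5,p7,p9}. Unreachable: {p2,p3,p4,p6,p8,p10,p11} — drop them.
P0 = {p5,p9} | {p1,p7}.
Refine {p1,p7} on symbol L: members go to different blocks, giving {p1} and {p7}.
No further refinement is possible. Final partition (3 blocks): {p5,p9} | {p1} | {p7}.

3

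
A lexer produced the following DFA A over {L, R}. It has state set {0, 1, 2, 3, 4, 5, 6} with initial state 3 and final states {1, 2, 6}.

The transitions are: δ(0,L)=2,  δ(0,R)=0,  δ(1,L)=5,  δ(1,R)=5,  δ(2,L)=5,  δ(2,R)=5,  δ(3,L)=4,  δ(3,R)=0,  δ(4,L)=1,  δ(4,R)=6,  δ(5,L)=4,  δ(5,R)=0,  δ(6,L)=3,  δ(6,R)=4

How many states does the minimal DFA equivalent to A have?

All states are reachable from the start state.
Start with accepting vs non-accepting: {1,2,6} | {0,3,4,5}.
On input L, block {0,3,4,5} splits into {0,4} and {3,5}.
Refine {1,2,6} on symbol R: members go to different blocks, giving {1,2} and {6}.
On input R, block {0,4} splits into {0} and {4}.
No further refinement is possible. Final partition (5 blocks): {1,2} | {0} | {3,5} | {6} | {4}.

5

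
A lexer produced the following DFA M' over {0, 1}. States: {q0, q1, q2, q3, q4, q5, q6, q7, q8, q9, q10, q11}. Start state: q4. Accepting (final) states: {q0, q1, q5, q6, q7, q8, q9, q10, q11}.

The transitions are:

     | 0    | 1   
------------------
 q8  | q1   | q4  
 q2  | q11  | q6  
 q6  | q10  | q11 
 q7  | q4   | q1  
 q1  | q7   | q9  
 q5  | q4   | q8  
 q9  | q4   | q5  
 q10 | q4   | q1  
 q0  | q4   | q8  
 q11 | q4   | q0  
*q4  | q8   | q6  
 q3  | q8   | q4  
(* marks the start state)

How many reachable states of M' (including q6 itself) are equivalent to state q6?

Reachable states from the start: {q0,q1,q4,q5,q6,q7,q8,q9,q10,q11}. Unreachable: {q2,q3} — drop them.
Initial partition by acceptance: {q0,q1,q5,q6,q7,q8,q9,q10,q11} | {q4}.
On input 0, block {q0,q1,q5,q6,q7,q8,q9,q10,q11} splits into {q0,q5,q7,q9,q10,q11} and {q1,q6,q8}.
Refine {q0,q5,q7,q9,q10,q11} on symbol 1: members go to different blocks, giving {q0,q5,q7,q10} and {q9,q11}.
Split {q1,q6,q8} by δ(·,0) → {q1,q6} and {q8}.
On input 1, block {q0,q5,q7,q10} splits into {q0,q5} and {q7,q10}.
Stable partition: {q0,q5} | {q4} | {q1,q6} | {q9,q11} | {q8} | {q7,q10} — 6 equivalence classes.
State q6 belongs to the block {q1,q6}, which has 2 states.

2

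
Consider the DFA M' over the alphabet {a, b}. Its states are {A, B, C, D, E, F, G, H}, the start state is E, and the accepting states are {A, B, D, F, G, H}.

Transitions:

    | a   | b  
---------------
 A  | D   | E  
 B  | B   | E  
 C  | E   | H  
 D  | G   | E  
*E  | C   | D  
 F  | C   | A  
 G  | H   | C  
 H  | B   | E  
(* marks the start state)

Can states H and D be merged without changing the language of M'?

Reachable states from the start: {B,C,D,E,G,H}. Unreachable: {A,F} — drop them.
P0 = {B,D,G,H} | {C,E}.
The partition is now stable with 2 blocks: {B,D,G,H} | {C,E}.
H and D lie in the same block of the stable partition, so they are equivalent — no string distinguishes them.

Yes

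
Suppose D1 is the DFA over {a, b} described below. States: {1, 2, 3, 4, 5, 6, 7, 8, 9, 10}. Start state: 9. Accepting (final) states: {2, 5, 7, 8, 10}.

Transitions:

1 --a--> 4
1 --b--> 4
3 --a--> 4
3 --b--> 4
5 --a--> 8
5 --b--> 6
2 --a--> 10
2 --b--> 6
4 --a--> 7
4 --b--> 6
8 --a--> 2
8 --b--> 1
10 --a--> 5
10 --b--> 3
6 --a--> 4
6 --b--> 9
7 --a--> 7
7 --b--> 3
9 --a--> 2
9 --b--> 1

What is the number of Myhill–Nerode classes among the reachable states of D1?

Every state is reachable, so we keep all 10.
Start with accepting vs non-accepting: {2,5,7,8,10} | {1,3,4,6,9}.
Split {1,3,4,6,9} by δ(·,a) → {1,3,6} and {4,9}.
No further refinement is possible. Final partition (3 blocks): {2,5,7,8,10} | {1,3,6} | {4,9}.

3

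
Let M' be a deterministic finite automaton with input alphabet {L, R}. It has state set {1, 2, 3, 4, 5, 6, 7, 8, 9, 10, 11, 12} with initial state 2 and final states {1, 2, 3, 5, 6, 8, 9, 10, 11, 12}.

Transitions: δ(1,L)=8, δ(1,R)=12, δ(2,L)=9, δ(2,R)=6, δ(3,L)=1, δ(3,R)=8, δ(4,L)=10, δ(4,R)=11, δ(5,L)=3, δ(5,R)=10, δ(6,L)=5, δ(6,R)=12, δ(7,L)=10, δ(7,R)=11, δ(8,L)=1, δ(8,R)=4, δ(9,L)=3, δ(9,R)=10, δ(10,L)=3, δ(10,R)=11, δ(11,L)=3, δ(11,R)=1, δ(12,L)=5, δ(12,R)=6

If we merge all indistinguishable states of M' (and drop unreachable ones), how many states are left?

8

States {7} cannot be reached from the start state, so discard them.
P0 = {1,2,3,5,6,8,9,10,11,12} | {4}.
On input R, block {1,2,3,5,6,8,9,10,11,12} splits into {1,2,3,5,6,9,10,11,12} and {8}.
On input L, block {1,2,3,5,6,9,10,11,12} splits into {2,3,5,6,9,10,11,12} and {1}.
On input L, block {2,3,5,6,9,10,11,12} splits into {2,5,6,9,10,11,12} and {3}.
On input L, block {2,5,6,9,10,11,12} splits into {5,9,10,11} and {2,6,12}.
Split {5,9,10,11} by δ(·,R) → {5,9,10} and {11}.
Refine {5,9,10} on symbol R: members go to different blocks, giving {5,9} and {10}.
Stable partition: {5,9} | {4} | {8} | {1} | {3} | {2,6,12} | {11} | {10} — 8 equivalence classes.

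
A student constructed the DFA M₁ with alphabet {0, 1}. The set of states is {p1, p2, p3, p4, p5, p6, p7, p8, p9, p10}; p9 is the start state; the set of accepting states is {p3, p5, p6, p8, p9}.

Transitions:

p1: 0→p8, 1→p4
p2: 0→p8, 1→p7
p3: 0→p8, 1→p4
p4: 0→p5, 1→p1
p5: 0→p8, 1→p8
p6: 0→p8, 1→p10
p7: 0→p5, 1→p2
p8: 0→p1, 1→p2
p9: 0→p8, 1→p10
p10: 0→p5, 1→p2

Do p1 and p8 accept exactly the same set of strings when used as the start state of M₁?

States {p3,p6} cannot be reached from the start state, so discard them.
Start with accepting vs non-accepting: {p5,p8,p9} | {p1,p2,p4,p7,p10}.
Split {p5,p8,p9} by δ(·,0) → {p5,p9} and {p8}.
On input 1, block {p5,p9} splits into {p5} and {p9}.
Split {p1,p2,p4,p7,p10} by δ(·,0) → {p4,p7,p10} and {p1,p2}.
No further refinement is possible. Final partition (5 blocks): {p5} | {p4,p7,p10} | {p8} | {p9} | {p1,p2}.
p1 and p8 end up in different blocks, so they are distinguishable. For instance, the string 'ε' is accepted from only p8.

No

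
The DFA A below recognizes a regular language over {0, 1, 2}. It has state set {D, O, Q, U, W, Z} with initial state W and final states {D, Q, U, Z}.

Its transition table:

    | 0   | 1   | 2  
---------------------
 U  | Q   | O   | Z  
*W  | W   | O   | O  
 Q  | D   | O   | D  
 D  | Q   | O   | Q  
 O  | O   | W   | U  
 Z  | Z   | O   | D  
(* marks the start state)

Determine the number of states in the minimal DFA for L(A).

All states are reachable from the start state.
Start with accepting vs non-accepting: {D,Q,U,Z} | {O,W}.
On input 2, block {O,W} splits into {O} and {W}.
The partition is now stable with 3 blocks: {D,Q,U,Z} | {O} | {W}.

3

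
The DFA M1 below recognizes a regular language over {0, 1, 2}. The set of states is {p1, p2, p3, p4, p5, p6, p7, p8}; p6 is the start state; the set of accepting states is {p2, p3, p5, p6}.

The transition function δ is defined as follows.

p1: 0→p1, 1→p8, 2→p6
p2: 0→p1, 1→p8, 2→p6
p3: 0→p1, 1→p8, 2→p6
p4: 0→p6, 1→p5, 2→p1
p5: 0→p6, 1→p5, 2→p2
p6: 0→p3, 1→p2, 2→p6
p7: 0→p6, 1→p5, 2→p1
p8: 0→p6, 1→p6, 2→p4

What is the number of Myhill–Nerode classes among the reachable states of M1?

Reachable states from the start: {p1,p2,p3,p4,p5,p6,p8}. Unreachable: {p7} — drop them.
Start with accepting vs non-accepting: {p2,p3,p5,p6} | {p1,p4,p8}.
Split {p2,p3,p5,p6} by δ(·,0) → {p2,p3} and {p5,p6}.
Refine {p1,p4,p8} on symbol 0: members go to different blocks, giving {p4,p8} and {p1}.
Refine {p4,p8} on symbol 2: members go to different blocks, giving {p4} and {p8}.
Split {p5,p6} by δ(·,0) → {p5} and {p6}.
The partition is now stable with 6 blocks: {p2,p3} | {p4} | {p5} | {p1} | {p8} | {p6}.

6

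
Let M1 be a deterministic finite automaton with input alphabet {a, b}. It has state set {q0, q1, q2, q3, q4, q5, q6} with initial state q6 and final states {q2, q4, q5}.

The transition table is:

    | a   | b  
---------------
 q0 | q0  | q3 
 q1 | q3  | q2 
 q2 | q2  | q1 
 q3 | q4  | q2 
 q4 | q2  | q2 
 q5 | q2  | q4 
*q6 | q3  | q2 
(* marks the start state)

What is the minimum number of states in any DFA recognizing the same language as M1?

States {q0,q5} cannot be reached from the start state, so discard them.
Start with accepting vs non-accepting: {q2,q4} | {q1,q3,q6}.
Refine {q2,q4} on symbol b: members go to different blocks, giving {q2} and {q4}.
On input a, block {q1,q3,q6} splits into {q1,q6} and {q3}.
Stable partition: {q2} | {q1,q6} | {q4} | {q3} — 4 equivalence classes.

4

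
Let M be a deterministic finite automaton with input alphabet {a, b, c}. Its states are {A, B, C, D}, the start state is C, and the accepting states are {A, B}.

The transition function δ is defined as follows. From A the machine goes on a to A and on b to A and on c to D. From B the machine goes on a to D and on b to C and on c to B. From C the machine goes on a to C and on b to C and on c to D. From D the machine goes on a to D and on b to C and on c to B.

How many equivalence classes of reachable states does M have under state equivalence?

States {A} cannot be reached from the start state, so discard them.
Initial partition by acceptance: {B} | {C,D}.
Split {C,D} by δ(·,c) → {C} and {D}.
Stable partition: {B} | {C} | {D} — 3 equivalence classes.

3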